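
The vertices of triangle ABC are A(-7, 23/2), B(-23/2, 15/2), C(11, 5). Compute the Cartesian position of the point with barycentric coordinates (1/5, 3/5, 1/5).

(-61/10, 39/5)

P = (1/5)·A + (3/5)·B + (1/5)·C.
x-coordinate: (1/5)·(-7) + (3/5)·(-23/2) + (1/5)·11 = -61/10.
y-coordinate: (1/5)·(23/2) + (3/5)·(15/2) + (1/5)·5 = 39/5.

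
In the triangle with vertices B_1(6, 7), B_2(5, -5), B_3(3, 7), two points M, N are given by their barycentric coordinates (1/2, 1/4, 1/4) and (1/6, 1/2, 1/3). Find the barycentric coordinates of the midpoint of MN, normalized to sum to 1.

Since both coordinate triples sum to 1, the midpoint's barycentrics are the componentwise average.
(1/2+1/6)/2 = 1/3; similarly 3/8 and 7/24.

(1/3, 3/8, 7/24)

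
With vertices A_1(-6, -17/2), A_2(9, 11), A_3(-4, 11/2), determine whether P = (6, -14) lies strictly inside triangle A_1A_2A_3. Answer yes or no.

no

Barycentric coordinates of P: (617/342, 179/171, -211/114).
The three coordinates are positive, positive, negative; a point is interior exactly when all three are positive.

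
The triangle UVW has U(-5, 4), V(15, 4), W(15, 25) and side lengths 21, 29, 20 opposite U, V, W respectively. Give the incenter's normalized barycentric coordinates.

The incenter has barycentric coordinates proportional to the opposite side lengths: (21 : 29 : 20).
Normalizing by 21+29+20 = 70 gives (3/10, 29/70, 2/7).

(3/10, 29/70, 2/7)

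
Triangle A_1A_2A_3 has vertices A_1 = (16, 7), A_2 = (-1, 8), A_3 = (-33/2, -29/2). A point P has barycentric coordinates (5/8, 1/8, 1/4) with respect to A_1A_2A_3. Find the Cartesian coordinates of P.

(23/4, 7/4)

P = (5/8)·A_1 + (1/8)·A_2 + (1/4)·A_3.
x-coordinate: (5/8)·16 + (1/8)·(-1) + (1/4)·(-33/2) = 23/4.
y-coordinate: (5/8)·7 + (1/8)·8 + (1/4)·(-29/2) = 7/4.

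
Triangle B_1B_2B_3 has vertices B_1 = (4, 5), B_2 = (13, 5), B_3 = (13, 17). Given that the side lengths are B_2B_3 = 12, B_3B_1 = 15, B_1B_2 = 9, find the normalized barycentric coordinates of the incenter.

(1/3, 5/12, 1/4)

The incenter has barycentric coordinates proportional to the opposite side lengths: (12 : 15 : 9).
Normalizing by 12+15+9 = 36 gives (1/3, 5/12, 1/4).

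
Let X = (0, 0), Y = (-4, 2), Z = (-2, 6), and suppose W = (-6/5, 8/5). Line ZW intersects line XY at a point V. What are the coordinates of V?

(-1, 1/2)

Barycentric coordinates of W with respect to XYZ: (3/5, 1/5, 1/5).
On side XY the Z-coordinate is zero; dropping W's Z-weight 1/5 and renormalizing the remaining 3/5 : 1/5 gives weights 3/4, 1/4 on X, Y.
V = (3/4)·(0, 0) + (1/4)·(-4, 2) = (-1, 1/2).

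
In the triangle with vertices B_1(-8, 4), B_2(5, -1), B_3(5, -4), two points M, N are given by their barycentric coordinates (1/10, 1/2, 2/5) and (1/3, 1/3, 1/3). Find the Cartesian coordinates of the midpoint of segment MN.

Barycentric coordinates of the midpoint are the average: (13/60, 5/12, 11/30).
Converting: (13/60)·B_1 + (5/12)·B_2 + (11/30)·B_3 = (131/60, -61/60).

(131/60, -61/60)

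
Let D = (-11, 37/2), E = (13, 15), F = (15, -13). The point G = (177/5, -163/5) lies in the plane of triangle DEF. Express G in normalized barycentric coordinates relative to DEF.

(-4/5, 1/5, 8/5)

Signed area of the reference triangle: [DEF] = ½·((-11)·(15−(-13)) + 13·(-13−(37/2)) + 15·(37/2−15)) = ½·(-308 − 819/2 + 105/2) = -665/2.
[GEF] = ½·((177/5)·(15−(-13)) + 13·(-13−(-163/5)) + 15·(-163/5−15)) = ½·(4956/5 + 1274/5 − 714) = 266, so the D-coordinate is 266/(-665/2) = -4/5.
[DGF] = ½·((-11)·(-163/5−(-13)) + (177/5)·(-13−(37/2)) + 15·(37/2−(-163/5))) = ½·(1078/5 − 11151/10 + 1533/2) = -133/2, so the E-coordinate is 1/5.
[DEG] = ½·((-11)·(15−(-163/5)) + 13·(-163/5−(37/2)) + (177/5)·(37/2−15)) = ½·(-2618/5 − 6643/10 + 1239/10) = -532, so the F-coordinate is 8/5.
Check: -4/5 + 1/5 + 8/5 = 1.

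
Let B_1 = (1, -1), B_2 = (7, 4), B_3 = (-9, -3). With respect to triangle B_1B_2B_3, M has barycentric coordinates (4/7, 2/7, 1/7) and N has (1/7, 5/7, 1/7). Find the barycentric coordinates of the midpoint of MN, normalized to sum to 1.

Since both coordinate triples sum to 1, the midpoint's barycentrics are the componentwise average.
(4/7+1/7)/2 = 5/14; similarly 1/2 and 1/7.

(5/14, 1/2, 1/7)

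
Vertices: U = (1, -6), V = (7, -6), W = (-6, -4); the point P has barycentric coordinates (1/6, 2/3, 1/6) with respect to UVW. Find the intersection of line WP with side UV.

(29/5, -6)

Line WP meets UV where the W-coordinate vanishes; zeroing P's W-weight and renormalizing leaves U, V-weights 1/6 : 2/3 → (1/5, 4/5).
So Q = (1/5)·U + (4/5)·V = (29/5, -6).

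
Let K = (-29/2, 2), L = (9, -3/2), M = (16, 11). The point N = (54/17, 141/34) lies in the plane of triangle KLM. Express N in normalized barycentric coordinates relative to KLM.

Signed area of the reference triangle: [KLM] = ½·((-29/2)·(-3/2−11) + 9·(11−2) + 16·(2−(-3/2))) = ½·(725/4 + 81 + 56) = 1273/8.
[NLM] = ½·((54/17)·(-3/2−11) + 9·(11−(141/34)) + 16·(141/34−(-3/2))) = ½·(-675/17 + 2097/34 + 1536/17) = 3819/68, so the K-coordinate is (3819/68)/(1273/8) = 6/17.
[KNM] = ½·((-29/2)·(141/34−11) + (54/17)·(11−2) + 16·(2−(141/34))) = ½·(6757/68 + 486/17 − 584/17) = 6365/136, so the L-coordinate is 5/17.
[KLN] = ½·((-29/2)·(-3/2−(141/34)) + 9·(141/34−2) + (54/17)·(2−(-3/2))) = ½·(1392/17 + 657/34 + 189/17) = 3819/68, so the M-coordinate is 6/17.
Check: 6/17 + 5/17 + 6/17 = 1.

(6/17, 5/17, 6/17)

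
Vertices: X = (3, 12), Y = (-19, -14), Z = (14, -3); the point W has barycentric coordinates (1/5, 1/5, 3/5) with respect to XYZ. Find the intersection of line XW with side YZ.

(23/4, -23/4)

Line XW meets YZ where the X-coordinate vanishes; zeroing W's X-weight and renormalizing leaves Y, Z-weights 1/5 : 3/5 → (1/4, 3/4).
So V = (1/4)·Y + (3/4)·Z = (23/4, -23/4).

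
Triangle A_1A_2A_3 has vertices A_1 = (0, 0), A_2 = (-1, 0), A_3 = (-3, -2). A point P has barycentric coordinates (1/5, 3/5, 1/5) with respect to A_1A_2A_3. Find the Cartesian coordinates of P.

(-6/5, -2/5)

P = (1/5)·A_1 + (3/5)·A_2 + (1/5)·A_3.
x-coordinate: (1/5)·0 + (3/5)·(-1) + (1/5)·(-3) = -6/5.
y-coordinate: (1/5)·0 + (3/5)·0 + (1/5)·(-2) = -2/5.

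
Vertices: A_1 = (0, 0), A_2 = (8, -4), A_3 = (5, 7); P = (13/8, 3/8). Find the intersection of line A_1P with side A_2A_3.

(13/2, 3/2)

Barycentric coordinates of P with respect to A_1A_2A_3: (3/4, 1/8, 1/8).
On side A_2A_3 the A_1-coordinate is zero; dropping P's A_1-weight 3/4 and renormalizing the remaining 1/8 : 1/8 gives weights 1/2, 1/2 on A_2, A_3.
Q = (1/2)·(8, -4) + (1/2)·(5, 7) = (13/2, 3/2).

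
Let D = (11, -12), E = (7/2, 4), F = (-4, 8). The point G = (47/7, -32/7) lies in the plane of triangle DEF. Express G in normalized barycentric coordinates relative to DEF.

Signed area of the reference triangle: [DEF] = ½·(11·(4−8) + (7/2)·(8−(-12)) + (-4)·(-12−4)) = ½·(-44 + 70 + 64) = 45.
[GEF] = ½·((47/7)·(4−8) + (7/2)·(8−(-32/7)) + (-4)·(-32/7−4)) = ½·(-188/7 + 44 + 240/7) = 180/7, so the D-coordinate is (180/7)/45 = 4/7.
[DGF] = ½·(11·(-32/7−8) + (47/7)·(8−(-12)) + (-4)·(-12−(-32/7))) = ½·(-968/7 + 940/7 + 208/7) = 90/7, so the E-coordinate is 2/7.
[DEG] = ½·(11·(4−(-32/7)) + (7/2)·(-32/7−(-12)) + (47/7)·(-12−4)) = ½·(660/7 + 26 − 752/7) = 45/7, so the F-coordinate is 1/7.

(4/7, 2/7, 1/7)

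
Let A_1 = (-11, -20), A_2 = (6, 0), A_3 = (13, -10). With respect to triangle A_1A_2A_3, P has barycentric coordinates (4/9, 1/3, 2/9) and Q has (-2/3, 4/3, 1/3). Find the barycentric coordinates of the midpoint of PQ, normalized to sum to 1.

Since both coordinate triples sum to 1, the midpoint's barycentrics are the componentwise average.
(4/9+-2/3)/2 = -1/9; similarly 5/6 and 5/18.

(-1/9, 5/6, 5/18)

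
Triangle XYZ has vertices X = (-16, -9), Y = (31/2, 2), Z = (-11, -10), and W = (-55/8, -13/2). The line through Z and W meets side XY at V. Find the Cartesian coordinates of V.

Barycentric coordinates of W with respect to XYZ: (1/2, 1/4, 1/4).
On side XY the Z-coordinate is zero; dropping W's Z-weight 1/4 and renormalizing the remaining 1/2 : 1/4 gives weights 2/3, 1/3 on X, Y.
V = (2/3)·(-16, -9) + (1/3)·(31/2, 2) = (-11/2, -16/3).

(-11/2, -16/3)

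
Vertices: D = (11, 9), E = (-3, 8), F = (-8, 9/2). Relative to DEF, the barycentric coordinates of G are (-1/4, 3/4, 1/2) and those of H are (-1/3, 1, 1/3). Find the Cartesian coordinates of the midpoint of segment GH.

Barycentric coordinates of the midpoint are the average: (-7/24, 7/8, 5/12).
Converting: (-7/24)·D + (7/8)·E + (5/12)·F = (-55/6, 25/4).

(-55/6, 25/4)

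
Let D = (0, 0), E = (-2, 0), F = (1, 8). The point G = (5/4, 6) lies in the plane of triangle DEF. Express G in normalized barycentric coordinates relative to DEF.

(1/2, -1/4, 3/4)

Signed area of the reference triangle: [DEF] = ½·(0·(0−8) + (-2)·(8−0) + 1·(0−0)) = ½·(0 − 16 + 0) = -8.
[GEF] = ½·((5/4)·(0−8) + (-2)·(8−6) + 1·(6−0)) = ½·(-10 − 4 + 6) = -4, so the D-coordinate is (-4)/(-8) = 1/2.
[DGF] = ½·(0·(6−8) + (5/4)·(8−0) + 1·(0−6)) = ½·(0 + 10 − 6) = 2, so the E-coordinate is -1/4.
[DEG] = ½·(0·(0−6) + (-2)·(6−0) + (5/4)·(0−0)) = ½·(0 − 12 + 0) = -6, so the F-coordinate is 3/4.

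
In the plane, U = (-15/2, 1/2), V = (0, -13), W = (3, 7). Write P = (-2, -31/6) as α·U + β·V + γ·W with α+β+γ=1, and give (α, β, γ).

Signed area of the reference triangle: [UVW] = ½·((-15/2)·(-13−7) + 0·(7−(1/2)) + 3·(1/2−(-13))) = ½·(150 + 0 + 81/2) = 381/4.
[PVW] = ½·((-2)·(-13−7) + 0·(7−(-31/6)) + 3·(-31/6−(-13))) = ½·(40 + 0 + 47/2) = 127/4, so the U-coordinate is (127/4)/(381/4) = 1/3.
[UPW] = ½·((-15/2)·(-31/6−7) + (-2)·(7−(1/2)) + 3·(1/2−(-31/6))) = ½·(365/4 − 13 + 17) = 381/8, so the V-coordinate is 1/2.
[UVP] = ½·((-15/2)·(-13−(-31/6)) + 0·(-31/6−(1/2)) + (-2)·(1/2−(-13))) = ½·(235/4 + 0 − 27) = 127/8, so the W-coordinate is 1/6.

(1/3, 1/2, 1/6)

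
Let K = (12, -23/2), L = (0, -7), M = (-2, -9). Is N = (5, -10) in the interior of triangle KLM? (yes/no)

Barycentric coordinates of N: (16/33, 7/66, 9/22).
The three coordinates are positive, positive, positive; a point is interior exactly when all three are positive.

yes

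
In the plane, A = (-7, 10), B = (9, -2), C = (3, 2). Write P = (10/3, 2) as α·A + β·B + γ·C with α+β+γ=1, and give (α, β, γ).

(1/6, 1/3, 1/2)

Signed area of the reference triangle: [ABC] = ½·((-7)·(-2−2) + 9·(2−10) + 3·(10−(-2))) = ½·(28 − 72 + 36) = -4.
[PBC] = ½·((10/3)·(-2−2) + 9·(2−2) + 3·(2−(-2))) = ½·(-40/3 + 0 + 12) = -2/3, so the A-coordinate is (-2/3)/(-4) = 1/6.
[APC] = ½·((-7)·(2−2) + (10/3)·(2−10) + 3·(10−2)) = ½·(0 − 80/3 + 24) = -4/3, so the B-coordinate is 1/3.
[ABP] = ½·((-7)·(-2−2) + 9·(2−10) + (10/3)·(10−(-2))) = ½·(28 − 72 + 40) = -2, so the C-coordinate is 1/2.
Check: 1/6 + 1/3 + 1/2 = 1.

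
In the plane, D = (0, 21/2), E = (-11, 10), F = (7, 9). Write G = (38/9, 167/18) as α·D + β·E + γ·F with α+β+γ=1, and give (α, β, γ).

(1/9, 1/9, 7/9)

Signed area of the reference triangle: [DEF] = ½·(0·(10−9) + (-11)·(9−(21/2)) + 7·(21/2−10)) = ½·(0 + 33/2 + 7/2) = 10.
[GEF] = ½·((38/9)·(10−9) + (-11)·(9−(167/18)) + 7·(167/18−10)) = ½·(38/9 + 55/18 − 91/18) = 10/9, so the D-coordinate is (10/9)/10 = 1/9.
[DGF] = ½·(0·(167/18−9) + (38/9)·(9−(21/2)) + 7·(21/2−(167/18))) = ½·(0 − 19/3 + 77/9) = 10/9, so the E-coordinate is 1/9.
[DEG] = ½·(0·(10−(167/18)) + (-11)·(167/18−(21/2)) + (38/9)·(21/2−10)) = ½·(0 + 121/9 + 19/9) = 70/9, so the F-coordinate is 7/9.
Check: 1/9 + 1/9 + 7/9 = 1.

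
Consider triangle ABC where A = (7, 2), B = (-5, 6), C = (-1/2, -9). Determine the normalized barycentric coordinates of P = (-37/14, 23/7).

Signed area of the reference triangle: [ABC] = ½·(7·(6−(-9)) + (-5)·(-9−2) + (-1/2)·(2−6)) = ½·(105 + 55 + 2) = 81.
[PBC] = ½·((-37/14)·(6−(-9)) + (-5)·(-9−(23/7)) + (-1/2)·(23/7−6)) = ½·(-555/14 + 430/7 + 19/14) = 81/7, so the A-coordinate is (81/7)/81 = 1/7.
[APC] = ½·(7·(23/7−(-9)) + (-37/14)·(-9−2) + (-1/2)·(2−(23/7))) = ½·(86 + 407/14 + 9/14) = 405/7, so the B-coordinate is 5/7.
[ABP] = ½·(7·(6−(23/7)) + (-5)·(23/7−2) + (-37/14)·(2−6)) = ½·(19 − 45/7 + 74/7) = 81/7, so the C-coordinate is 1/7.

(1/7, 5/7, 1/7)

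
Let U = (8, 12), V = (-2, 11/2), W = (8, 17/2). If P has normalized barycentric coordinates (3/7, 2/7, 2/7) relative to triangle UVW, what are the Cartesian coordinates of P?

(36/7, 64/7)

P = (3/7)·U + (2/7)·V + (2/7)·W.
x-coordinate: (3/7)·8 + (2/7)·(-2) + (2/7)·8 = 36/7.
y-coordinate: (3/7)·12 + (2/7)·(11/2) + (2/7)·(17/2) = 64/7.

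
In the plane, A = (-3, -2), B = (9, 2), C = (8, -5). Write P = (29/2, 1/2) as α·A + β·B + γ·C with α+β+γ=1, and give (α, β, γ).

(-1/2, 1, 1/2)

Signed area of the reference triangle: [ABC] = ½·((-3)·(2−(-5)) + 9·(-5−(-2)) + 8·(-2−2)) = ½·(-21 − 27 − 32) = -40.
[PBC] = ½·((29/2)·(2−(-5)) + 9·(-5−(1/2)) + 8·(1/2−2)) = ½·(203/2 − 99/2 − 12) = 20, so the A-coordinate is 20/(-40) = -1/2.
[APC] = ½·((-3)·(1/2−(-5)) + (29/2)·(-5−(-2)) + 8·(-2−(1/2))) = ½·(-33/2 − 87/2 − 20) = -40, so the B-coordinate is 1.
[ABP] = ½·((-3)·(2−(1/2)) + 9·(1/2−(-2)) + (29/2)·(-2−2)) = ½·(-9/2 + 45/2 − 58) = -20, so the C-coordinate is 1/2.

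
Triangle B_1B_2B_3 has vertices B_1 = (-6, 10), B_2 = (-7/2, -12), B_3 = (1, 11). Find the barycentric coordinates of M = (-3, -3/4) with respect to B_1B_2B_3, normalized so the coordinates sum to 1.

Signed area of the reference triangle: [B_1B_2B_3] = ½·((-6)·(-12−11) + (-7/2)·(11−10) + 1·(10−(-12))) = ½·(138 − 7/2 + 22) = 313/4.
[MB_2B_3] = ½·((-3)·(-12−11) + (-7/2)·(11−(-3/4)) + 1·(-3/4−(-12))) = ½·(69 − 329/8 + 45/4) = 313/16, so the B_1-coordinate is (313/16)/(313/4) = 1/4.
[B_1MB_3] = ½·((-6)·(-3/4−11) + (-3)·(11−10) + 1·(10−(-3/4))) = ½·(141/2 − 3 + 43/4) = 313/8, so the B_2-coordinate is 1/2.
[B_1B_2M] = ½·((-6)·(-12−(-3/4)) + (-7/2)·(-3/4−10) + (-3)·(10−(-12))) = ½·(135/2 + 301/8 − 66) = 313/16, so the B_3-coordinate is 1/4.

(1/4, 1/2, 1/4)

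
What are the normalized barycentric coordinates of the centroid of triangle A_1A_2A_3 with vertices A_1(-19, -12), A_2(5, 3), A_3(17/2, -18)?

The centroid is the average of the vertices, so each weight is 1/3.

(1/3, 1/3, 1/3)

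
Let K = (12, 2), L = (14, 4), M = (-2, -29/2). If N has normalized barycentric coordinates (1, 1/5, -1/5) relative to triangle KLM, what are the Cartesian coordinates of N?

N = 1·K + (1/5)·L + (-1/5)·M.
x-coordinate: 1·12 + (1/5)·14 + (-1/5)·(-2) = 76/5.
y-coordinate: 1·2 + (1/5)·4 + (-1/5)·(-29/2) = 57/10.

(76/5, 57/10)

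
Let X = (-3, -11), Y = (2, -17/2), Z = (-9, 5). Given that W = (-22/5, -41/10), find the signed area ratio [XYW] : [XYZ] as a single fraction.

2/5

[XYZ] = ½·((-3)·(-17/2−5) + 2·(5−(-11)) + (-9)·(-11−(-17/2))) = ½·(81/2 + 32 + 45/2) = 95/2.
[XYW] = ½·((-3)·(-17/2−(-41/10)) + 2·(-41/10−(-11)) + (-22/5)·(-11−(-17/2))) = ½·(66/5 + 69/5 + 11) = 19, so the ratio is 19/(95/2) = 2/5.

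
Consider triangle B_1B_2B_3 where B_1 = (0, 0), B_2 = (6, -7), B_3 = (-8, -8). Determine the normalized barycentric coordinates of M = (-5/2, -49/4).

(-5/8, 3/4, 7/8)

Signed area of the reference triangle: [B_1B_2B_3] = ½·(0·(-7−(-8)) + 6·(-8−0) + (-8)·(0−(-7))) = ½·(0 − 48 − 56) = -52.
[MB_2B_3] = ½·((-5/2)·(-7−(-8)) + 6·(-8−(-49/4)) + (-8)·(-49/4−(-7))) = ½·(-5/2 + 51/2 + 42) = 65/2, so the B_1-coordinate is (65/2)/(-52) = -5/8.
[B_1MB_3] = ½·(0·(-49/4−(-8)) + (-5/2)·(-8−0) + (-8)·(0−(-49/4))) = ½·(0 + 20 − 98) = -39, so the B_2-coordinate is 3/4.
[B_1B_2M] = ½·(0·(-7−(-49/4)) + 6·(-49/4−0) + (-5/2)·(0−(-7))) = ½·(0 − 147/2 − 35/2) = -91/2, so the B_3-coordinate is 7/8.
Check: -5/8 + 3/4 + 7/8 = 1.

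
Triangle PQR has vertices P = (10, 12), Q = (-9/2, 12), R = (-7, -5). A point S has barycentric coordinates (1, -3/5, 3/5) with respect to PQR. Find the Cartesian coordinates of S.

S = 1·P + (-3/5)·Q + (3/5)·R.
x-coordinate: 1·10 + (-3/5)·(-9/2) + (3/5)·(-7) = 17/2.
y-coordinate: 1·12 + (-3/5)·12 + (3/5)·(-5) = 9/5.

(17/2, 9/5)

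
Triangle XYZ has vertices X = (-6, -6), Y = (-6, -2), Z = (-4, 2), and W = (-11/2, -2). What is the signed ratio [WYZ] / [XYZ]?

1/4

[XYZ] = ½·((-6)·(-2−2) + (-6)·(2−(-6)) + (-4)·(-6−(-2))) = ½·(24 − 48 + 16) = -4.
[WYZ] = ½·((-11/2)·(-2−2) + (-6)·(2−(-2)) + (-4)·(-2−(-2))) = ½·(22 − 24 + 0) = -1, so the ratio is (-1)/(-4) = 1/4.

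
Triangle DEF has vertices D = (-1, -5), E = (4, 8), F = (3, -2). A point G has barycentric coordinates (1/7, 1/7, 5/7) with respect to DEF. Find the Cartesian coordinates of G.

G = (1/7)·D + (1/7)·E + (5/7)·F.
x-coordinate: (1/7)·(-1) + (1/7)·4 + (5/7)·3 = 18/7.
y-coordinate: (1/7)·(-5) + (1/7)·8 + (5/7)·(-2) = -1.

(18/7, -1)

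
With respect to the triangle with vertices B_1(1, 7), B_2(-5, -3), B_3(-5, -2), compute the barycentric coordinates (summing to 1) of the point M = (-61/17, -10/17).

Signed area of the reference triangle: [B_1B_2B_3] = ½·(1·(-3−(-2)) + (-5)·(-2−7) + (-5)·(7−(-3))) = ½·(-1 + 45 − 50) = -3.
[MB_2B_3] = ½·((-61/17)·(-3−(-2)) + (-5)·(-2−(-10/17)) + (-5)·(-10/17−(-3))) = ½·(61/17 + 120/17 − 205/17) = -12/17, so the B_1-coordinate is (-12/17)/(-3) = 4/17.
[B_1MB_3] = ½·(1·(-10/17−(-2)) + (-61/17)·(-2−7) + (-5)·(7−(-10/17))) = ½·(24/17 + 549/17 − 645/17) = -36/17, so the B_2-coordinate is 12/17.
[B_1B_2M] = ½·(1·(-3−(-10/17)) + (-5)·(-10/17−7) + (-61/17)·(7−(-3))) = ½·(-41/17 + 645/17 − 610/17) = -3/17, so the B_3-coordinate is 1/17.

(4/17, 12/17, 1/17)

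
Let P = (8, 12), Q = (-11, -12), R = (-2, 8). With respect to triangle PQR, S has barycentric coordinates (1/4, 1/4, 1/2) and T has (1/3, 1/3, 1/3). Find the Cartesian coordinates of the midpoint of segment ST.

Barycentric coordinates of the midpoint are the average: (7/24, 7/24, 5/12).
Converting: (7/24)·P + (7/24)·Q + (5/12)·R = (-41/24, 10/3).

(-41/24, 10/3)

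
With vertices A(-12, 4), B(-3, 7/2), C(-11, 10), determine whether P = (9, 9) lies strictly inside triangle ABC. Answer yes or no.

Barycentric coordinates of P: (-244/109, 242/109, 111/109).
The three coordinates are negative, positive, positive; a point is interior exactly when all three are positive.

no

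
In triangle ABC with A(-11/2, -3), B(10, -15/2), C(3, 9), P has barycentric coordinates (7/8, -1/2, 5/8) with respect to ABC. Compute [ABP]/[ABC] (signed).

The signed ratio [ABP]/[ABC] equals the barycentric coordinate of P at vertex C, which is 5/8.

5/8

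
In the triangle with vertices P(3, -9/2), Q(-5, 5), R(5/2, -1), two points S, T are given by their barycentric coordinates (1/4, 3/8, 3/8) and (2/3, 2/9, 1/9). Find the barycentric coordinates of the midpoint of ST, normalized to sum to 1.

Since both coordinate triples sum to 1, the midpoint's barycentrics are the componentwise average.
(1/4+2/3)/2 = 11/24; similarly 43/144 and 35/144.

(11/24, 43/144, 35/144)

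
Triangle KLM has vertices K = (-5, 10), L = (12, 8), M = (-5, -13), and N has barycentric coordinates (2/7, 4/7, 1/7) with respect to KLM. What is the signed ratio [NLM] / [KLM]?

2/7

The signed ratio [NLM]/[KLM] equals the barycentric coordinate of N at vertex K, which is 2/7.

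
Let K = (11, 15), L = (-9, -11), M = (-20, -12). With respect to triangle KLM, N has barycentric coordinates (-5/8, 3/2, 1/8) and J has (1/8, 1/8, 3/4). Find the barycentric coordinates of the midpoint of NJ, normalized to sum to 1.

(-1/4, 13/16, 7/16)

Since both coordinate triples sum to 1, the midpoint's barycentrics are the componentwise average.
(-5/8+1/8)/2 = -1/4; similarly 13/16 and 7/16.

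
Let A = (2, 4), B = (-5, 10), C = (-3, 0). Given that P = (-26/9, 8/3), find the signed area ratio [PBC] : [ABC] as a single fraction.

1/9

[ABC] = ½·(2·(10−0) + (-5)·(0−4) + (-3)·(4−10)) = ½·(20 + 20 + 18) = 29.
[PBC] = ½·((-26/9)·(10−0) + (-5)·(0−(8/3)) + (-3)·(8/3−10)) = ½·(-260/9 + 40/3 + 22) = 29/9, so the ratio is (29/9)/29 = 1/9.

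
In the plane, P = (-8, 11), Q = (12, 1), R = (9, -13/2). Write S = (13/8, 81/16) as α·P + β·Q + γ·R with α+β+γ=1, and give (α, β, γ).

Signed area of the reference triangle: [PQR] = ½·((-8)·(1−(-13/2)) + 12·(-13/2−11) + 9·(11−1)) = ½·(-60 − 210 + 90) = -90.
[SQR] = ½·((13/8)·(1−(-13/2)) + 12·(-13/2−(81/16)) + 9·(81/16−1)) = ½·(195/16 − 555/4 + 585/16) = -45, so the P-coordinate is (-45)/(-90) = 1/2.
[PSR] = ½·((-8)·(81/16−(-13/2)) + (13/8)·(-13/2−11) + 9·(11−(81/16))) = ½·(-185/2 − 455/16 + 855/16) = -135/4, so the Q-coordinate is 3/8.
[PQS] = ½·((-8)·(1−(81/16)) + 12·(81/16−11) + (13/8)·(11−1)) = ½·(65/2 − 285/4 + 65/4) = -45/4, so the R-coordinate is 1/8.

(1/2, 3/8, 1/8)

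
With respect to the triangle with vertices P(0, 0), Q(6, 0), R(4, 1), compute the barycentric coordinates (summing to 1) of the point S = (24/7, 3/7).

Signed area of the reference triangle: [PQR] = ½·(0·(0−1) + 6·(1−0) + 4·(0−0)) = ½·(0 + 6 + 0) = 3.
[SQR] = ½·((24/7)·(0−1) + 6·(1−(3/7)) + 4·(3/7−0)) = ½·(-24/7 + 24/7 + 12/7) = 6/7, so the P-coordinate is (6/7)/3 = 2/7.
[PSR] = ½·(0·(3/7−1) + (24/7)·(1−0) + 4·(0−(3/7))) = ½·(0 + 24/7 − 12/7) = 6/7, so the Q-coordinate is 2/7.
[PQS] = ½·(0·(0−(3/7)) + 6·(3/7−0) + (24/7)·(0−0)) = ½·(0 + 18/7 + 0) = 9/7, so the R-coordinate is 3/7.
Check: 2/7 + 2/7 + 3/7 = 1.

(2/7, 2/7, 3/7)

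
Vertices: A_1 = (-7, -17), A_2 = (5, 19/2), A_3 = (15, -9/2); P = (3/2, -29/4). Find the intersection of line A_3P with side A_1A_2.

Barycentric coordinates of P with respect to A_1A_2A_3: (1/2, 1/4, 1/4).
On side A_1A_2 the A_3-coordinate is zero; dropping P's A_3-weight 1/4 and renormalizing the remaining 1/2 : 1/4 gives weights 2/3, 1/3 on A_1, A_2.
Q = (2/3)·(-7, -17) + (1/3)·(5, 19/2) = (-3, -49/6).

(-3, -49/6)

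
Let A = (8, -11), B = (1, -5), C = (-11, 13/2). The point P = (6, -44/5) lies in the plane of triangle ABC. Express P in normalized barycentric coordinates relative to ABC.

Signed area of the reference triangle: [ABC] = ½·(8·(-5−(13/2)) + 1·(13/2−(-11)) + (-11)·(-11−(-5))) = ½·(-92 + 35/2 + 66) = -17/4.
[PBC] = ½·(6·(-5−(13/2)) + 1·(13/2−(-44/5)) + (-11)·(-44/5−(-5))) = ½·(-69 + 153/10 + 209/5) = -119/20, so the A-coordinate is (-119/20)/(-17/4) = 7/5.
[APC] = ½·(8·(-44/5−(13/2)) + 6·(13/2−(-11)) + (-11)·(-11−(-44/5))) = ½·(-612/5 + 105 + 121/5) = 17/5, so the B-coordinate is -4/5.
[ABP] = ½·(8·(-5−(-44/5)) + 1·(-44/5−(-11)) + 6·(-11−(-5))) = ½·(152/5 + 11/5 − 36) = -17/10, so the C-coordinate is 2/5.
Check: 7/5 − 4/5 + 2/5 = 1.

(7/5, -4/5, 2/5)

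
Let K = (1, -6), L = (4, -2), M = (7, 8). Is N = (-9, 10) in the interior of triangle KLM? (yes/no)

Barycentric coordinates of N: (83/9, -118/9, 44/9).
The three coordinates are positive, negative, positive; a point is interior exactly when all three are positive.

no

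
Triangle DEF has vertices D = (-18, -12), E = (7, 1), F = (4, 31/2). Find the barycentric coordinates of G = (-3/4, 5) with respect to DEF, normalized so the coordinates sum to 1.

Signed area of the reference triangle: [DEF] = ½·((-18)·(1−(31/2)) + 7·(31/2−(-12)) + 4·(-12−1)) = ½·(261 + 385/2 − 52) = 803/4.
[GEF] = ½·((-3/4)·(1−(31/2)) + 7·(31/2−5) + 4·(5−1)) = ½·(87/8 + 147/2 + 16) = 803/16, so the D-coordinate is (803/16)/(803/4) = 1/4.
[DGF] = ½·((-18)·(5−(31/2)) + (-3/4)·(31/2−(-12)) + 4·(-12−5)) = ½·(189 − 165/8 − 68) = 803/16, so the E-coordinate is 1/4.
[DEG] = ½·((-18)·(1−5) + 7·(5−(-12)) + (-3/4)·(-12−1)) = ½·(72 + 119 + 39/4) = 803/8, so the F-coordinate is 1/2.

(1/4, 1/4, 1/2)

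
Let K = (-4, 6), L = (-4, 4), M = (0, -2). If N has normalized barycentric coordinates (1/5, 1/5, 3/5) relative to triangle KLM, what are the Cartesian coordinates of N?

N = (1/5)·K + (1/5)·L + (3/5)·M.
x-coordinate: (1/5)·(-4) + (1/5)·(-4) + (3/5)·0 = -8/5.
y-coordinate: (1/5)·6 + (1/5)·4 + (3/5)·(-2) = 4/5.

(-8/5, 4/5)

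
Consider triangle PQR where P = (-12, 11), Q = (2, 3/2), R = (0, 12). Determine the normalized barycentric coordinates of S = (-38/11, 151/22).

Signed area of the reference triangle: [PQR] = ½·((-12)·(3/2−12) + 2·(12−11) + 0·(11−(3/2))) = ½·(126 + 2 + 0) = 64.
[SQR] = ½·((-38/11)·(3/2−12) + 2·(12−(151/22)) + 0·(151/22−(3/2))) = ½·(399/11 + 113/11 + 0) = 256/11, so the P-coordinate is (256/11)/64 = 4/11.
[PSR] = ½·((-12)·(151/22−12) + (-38/11)·(12−11) + 0·(11−(151/22))) = ½·(678/11 − 38/11 + 0) = 320/11, so the Q-coordinate is 5/11.
[PQS] = ½·((-12)·(3/2−(151/22)) + 2·(151/22−11) + (-38/11)·(11−(3/2))) = ½·(708/11 − 91/11 − 361/11) = 128/11, so the R-coordinate is 2/11.

(4/11, 5/11, 2/11)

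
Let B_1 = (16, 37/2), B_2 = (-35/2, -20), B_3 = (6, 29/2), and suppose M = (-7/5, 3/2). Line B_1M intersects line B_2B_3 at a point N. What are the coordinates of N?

Barycentric coordinates of M with respect to B_1B_2B_3: (1/5, 2/5, 2/5).
On side B_2B_3 the B_1-coordinate is zero; dropping M's B_1-weight 1/5 and renormalizing the remaining 2/5 : 2/5 gives weights 1/2, 1/2 on B_2, B_3.
N = (1/2)·(-35/2, -20) + (1/2)·(6, 29/2) = (-23/4, -11/4).

(-23/4, -11/4)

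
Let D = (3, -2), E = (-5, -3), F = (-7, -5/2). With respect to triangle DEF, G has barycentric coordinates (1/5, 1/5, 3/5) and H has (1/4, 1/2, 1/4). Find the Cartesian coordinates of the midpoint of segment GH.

Barycentric coordinates of the midpoint are the average: (9/40, 7/20, 17/40).
Converting: (9/40)·D + (7/20)·E + (17/40)·F = (-81/20, -41/16).

(-81/20, -41/16)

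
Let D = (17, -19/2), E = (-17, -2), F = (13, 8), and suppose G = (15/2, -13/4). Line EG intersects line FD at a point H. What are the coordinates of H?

(47/3, -11/3)

Barycentric coordinates of G with respect to DEF: (1/2, 1/4, 1/4).
On side FD the E-coordinate is zero; dropping G's E-weight 1/4 and renormalizing the remaining 1/4 : 1/2 gives weights 1/3, 2/3 on F, D.
H = (1/3)·(13, 8) + (2/3)·(17, -19/2) = (47/3, -11/3).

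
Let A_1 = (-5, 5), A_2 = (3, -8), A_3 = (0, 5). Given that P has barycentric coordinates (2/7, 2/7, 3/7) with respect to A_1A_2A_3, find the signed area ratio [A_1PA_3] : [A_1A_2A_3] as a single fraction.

The signed ratio [A_1PA_3]/[A_1A_2A_3] equals the barycentric coordinate of P at vertex A_2, which is 2/7.

2/7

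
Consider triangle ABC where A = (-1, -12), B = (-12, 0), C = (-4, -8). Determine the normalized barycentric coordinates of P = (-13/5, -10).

Signed area of the reference triangle: [ABC] = ½·((-1)·(0−(-8)) + (-12)·(-8−(-12)) + (-4)·(-12−0)) = ½·(-8 − 48 + 48) = -4.
[PBC] = ½·((-13/5)·(0−(-8)) + (-12)·(-8−(-10)) + (-4)·(-10−0)) = ½·(-104/5 − 24 + 40) = -12/5, so the A-coordinate is (-12/5)/(-4) = 3/5.
[APC] = ½·((-1)·(-10−(-8)) + (-13/5)·(-8−(-12)) + (-4)·(-12−(-10))) = ½·(2 − 52/5 + 8) = -1/5, so the B-coordinate is 1/20.
[ABP] = ½·((-1)·(0−(-10)) + (-12)·(-10−(-12)) + (-13/5)·(-12−0)) = ½·(-10 − 24 + 156/5) = -7/5, so the C-coordinate is 7/20.
Check: 3/5 + 1/20 + 7/20 = 1.

(3/5, 1/20, 7/20)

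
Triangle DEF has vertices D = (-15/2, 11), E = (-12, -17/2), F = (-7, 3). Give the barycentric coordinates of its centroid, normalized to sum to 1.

The centroid is the average of the vertices, so each weight is 1/3.

(1/3, 1/3, 1/3)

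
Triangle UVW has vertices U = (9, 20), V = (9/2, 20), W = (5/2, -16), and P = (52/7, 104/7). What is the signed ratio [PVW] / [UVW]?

[UVW] = ½·(9·(20−(-16)) + (9/2)·(-16−20) + (5/2)·(20−20)) = ½·(324 − 162 + 0) = 81.
[PVW] = ½·((52/7)·(20−(-16)) + (9/2)·(-16−(104/7)) + (5/2)·(104/7−20)) = ½·(1872/7 − 972/7 − 90/7) = 405/7, so the ratio is (405/7)/81 = 5/7.

5/7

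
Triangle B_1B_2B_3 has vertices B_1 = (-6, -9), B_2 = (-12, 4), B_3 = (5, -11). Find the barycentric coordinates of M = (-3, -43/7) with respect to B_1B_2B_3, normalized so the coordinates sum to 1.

(2/7, 2/7, 3/7)

Signed area of the reference triangle: [B_1B_2B_3] = ½·((-6)·(4−(-11)) + (-12)·(-11−(-9)) + 5·(-9−4)) = ½·(-90 + 24 − 65) = -131/2.
[MB_2B_3] = ½·((-3)·(4−(-11)) + (-12)·(-11−(-43/7)) + 5·(-43/7−4)) = ½·(-45 + 408/7 − 355/7) = -131/7, so the B_1-coordinate is (-131/7)/(-131/2) = 2/7.
[B_1MB_3] = ½·((-6)·(-43/7−(-11)) + (-3)·(-11−(-9)) + 5·(-9−(-43/7))) = ½·(-204/7 + 6 − 100/7) = -131/7, so the B_2-coordinate is 2/7.
[B_1B_2M] = ½·((-6)·(4−(-43/7)) + (-12)·(-43/7−(-9)) + (-3)·(-9−4)) = ½·(-426/7 − 240/7 + 39) = -393/14, so the B_3-coordinate is 3/7.
Check: 2/7 + 2/7 + 3/7 = 1.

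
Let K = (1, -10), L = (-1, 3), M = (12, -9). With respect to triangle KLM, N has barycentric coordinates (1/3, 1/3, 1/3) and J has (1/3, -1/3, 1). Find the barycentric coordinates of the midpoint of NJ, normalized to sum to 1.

(1/3, 0, 2/3)

Since both coordinate triples sum to 1, the midpoint's barycentrics are the componentwise average.
(1/3+1/3)/2 = 1/3; similarly 0 and 2/3.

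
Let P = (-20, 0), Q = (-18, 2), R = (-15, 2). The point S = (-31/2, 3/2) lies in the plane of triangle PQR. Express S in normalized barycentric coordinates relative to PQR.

(1/4, -1/4, 1)

Signed area of the reference triangle: [PQR] = ½·((-20)·(2−2) + (-18)·(2−0) + (-15)·(0−2)) = ½·(0 − 36 + 30) = -3.
[SQR] = ½·((-31/2)·(2−2) + (-18)·(2−(3/2)) + (-15)·(3/2−2)) = ½·(0 − 9 + 15/2) = -3/4, so the P-coordinate is (-3/4)/(-3) = 1/4.
[PSR] = ½·((-20)·(3/2−2) + (-31/2)·(2−0) + (-15)·(0−(3/2))) = ½·(10 − 31 + 45/2) = 3/4, so the Q-coordinate is -1/4.
[PQS] = ½·((-20)·(2−(3/2)) + (-18)·(3/2−0) + (-31/2)·(0−2)) = ½·(-10 − 27 + 31) = -3, so the R-coordinate is 1.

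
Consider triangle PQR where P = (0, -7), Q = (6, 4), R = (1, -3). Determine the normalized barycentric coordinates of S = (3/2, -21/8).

Signed area of the reference triangle: [PQR] = ½·(0·(4−(-3)) + 6·(-3−(-7)) + 1·(-7−4)) = ½·(0 + 24 − 11) = 13/2.
[SQR] = ½·((3/2)·(4−(-3)) + 6·(-3−(-21/8)) + 1·(-21/8−4)) = ½·(21/2 − 9/4 − 53/8) = 13/16, so the P-coordinate is (13/16)/(13/2) = 1/8.
[PSR] = ½·(0·(-21/8−(-3)) + (3/2)·(-3−(-7)) + 1·(-7−(-21/8))) = ½·(0 + 6 − 35/8) = 13/16, so the Q-coordinate is 1/8.
[PQS] = ½·(0·(4−(-21/8)) + 6·(-21/8−(-7)) + (3/2)·(-7−4)) = ½·(0 + 105/4 − 33/2) = 39/8, so the R-coordinate is 3/4.
Check: 1/8 + 1/8 + 3/4 = 1.

(1/8, 1/8, 3/4)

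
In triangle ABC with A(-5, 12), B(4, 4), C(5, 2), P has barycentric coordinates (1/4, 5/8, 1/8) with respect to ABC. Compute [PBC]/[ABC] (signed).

1/4

The signed ratio [PBC]/[ABC] equals the barycentric coordinate of P at vertex A, which is 1/4.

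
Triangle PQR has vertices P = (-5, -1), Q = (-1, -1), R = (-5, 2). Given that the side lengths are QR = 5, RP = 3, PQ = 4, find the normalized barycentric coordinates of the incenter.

(5/12, 1/4, 1/3)

The incenter has barycentric coordinates proportional to the opposite side lengths: (5 : 3 : 4).
Normalizing by 5+3+4 = 12 gives (5/12, 1/4, 1/3).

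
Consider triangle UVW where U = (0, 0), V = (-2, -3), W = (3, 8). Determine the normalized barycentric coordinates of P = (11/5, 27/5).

Signed area of the reference triangle: [UVW] = ½·(0·(-3−8) + (-2)·(8−0) + 3·(0−(-3))) = ½·(0 − 16 + 9) = -7/2.
[PVW] = ½·((11/5)·(-3−8) + (-2)·(8−(27/5)) + 3·(27/5−(-3))) = ½·(-121/5 − 26/5 + 126/5) = -21/10, so the U-coordinate is (-21/10)/(-7/2) = 3/5.
[UPW] = ½·(0·(27/5−8) + (11/5)·(8−0) + 3·(0−(27/5))) = ½·(0 + 88/5 − 81/5) = 7/10, so the V-coordinate is -1/5.
[UVP] = ½·(0·(-3−(27/5)) + (-2)·(27/5−0) + (11/5)·(0−(-3))) = ½·(0 − 54/5 + 33/5) = -21/10, so the W-coordinate is 3/5.

(3/5, -1/5, 3/5)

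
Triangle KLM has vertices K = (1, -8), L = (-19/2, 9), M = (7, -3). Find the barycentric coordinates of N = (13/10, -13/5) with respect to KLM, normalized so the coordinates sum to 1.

(2/5, 1/5, 2/5)

Signed area of the reference triangle: [KLM] = ½·(1·(9−(-3)) + (-19/2)·(-3−(-8)) + 7·(-8−9)) = ½·(12 − 95/2 − 119) = -309/4.
[NLM] = ½·((13/10)·(9−(-3)) + (-19/2)·(-3−(-13/5)) + 7·(-13/5−9)) = ½·(78/5 + 19/5 − 406/5) = -309/10, so the K-coordinate is (-309/10)/(-309/4) = 2/5.
[KNM] = ½·(1·(-13/5−(-3)) + (13/10)·(-3−(-8)) + 7·(-8−(-13/5))) = ½·(2/5 + 13/2 − 189/5) = -309/20, so the L-coordinate is 1/5.
[KLN] = ½·(1·(9−(-13/5)) + (-19/2)·(-13/5−(-8)) + (13/10)·(-8−9)) = ½·(58/5 − 513/10 − 221/10) = -309/10, so the M-coordinate is 2/5.
Check: 2/5 + 1/5 + 2/5 = 1.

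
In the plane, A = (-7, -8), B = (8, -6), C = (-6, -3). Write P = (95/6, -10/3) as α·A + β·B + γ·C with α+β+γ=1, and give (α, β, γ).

(-5/6, 3/2, 1/3)

Signed area of the reference triangle: [ABC] = ½·((-7)·(-6−(-3)) + 8·(-3−(-8)) + (-6)·(-8−(-6))) = ½·(21 + 40 + 12) = 73/2.
[PBC] = ½·((95/6)·(-6−(-3)) + 8·(-3−(-10/3)) + (-6)·(-10/3−(-6))) = ½·(-95/2 + 8/3 − 16) = -365/12, so the A-coordinate is (-365/12)/(73/2) = -5/6.
[APC] = ½·((-7)·(-10/3−(-3)) + (95/6)·(-3−(-8)) + (-6)·(-8−(-10/3))) = ½·(7/3 + 475/6 + 28) = 219/4, so the B-coordinate is 3/2.
[ABP] = ½·((-7)·(-6−(-10/3)) + 8·(-10/3−(-8)) + (95/6)·(-8−(-6))) = ½·(56/3 + 112/3 − 95/3) = 73/6, so the C-coordinate is 1/3.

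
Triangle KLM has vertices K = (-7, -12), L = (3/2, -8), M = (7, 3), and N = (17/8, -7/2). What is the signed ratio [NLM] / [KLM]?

[KLM] = ½·((-7)·(-8−3) + (3/2)·(3−(-12)) + 7·(-12−(-8))) = ½·(77 + 45/2 − 28) = 143/4.
[NLM] = ½·((17/8)·(-8−3) + (3/2)·(3−(-7/2)) + 7·(-7/2−(-8))) = ½·(-187/8 + 39/4 + 63/2) = 143/16, so the ratio is (143/16)/(143/4) = 1/4.

1/4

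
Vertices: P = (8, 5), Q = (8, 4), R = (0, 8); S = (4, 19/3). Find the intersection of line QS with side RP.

(16/5, 34/5)

Barycentric coordinates of S with respect to PQR: (1/3, 1/6, 1/2).
On side RP the Q-coordinate is zero; dropping S's Q-weight 1/6 and renormalizing the remaining 1/2 : 1/3 gives weights 3/5, 2/5 on R, P.
T = (3/5)·(0, 8) + (2/5)·(8, 5) = (16/5, 34/5).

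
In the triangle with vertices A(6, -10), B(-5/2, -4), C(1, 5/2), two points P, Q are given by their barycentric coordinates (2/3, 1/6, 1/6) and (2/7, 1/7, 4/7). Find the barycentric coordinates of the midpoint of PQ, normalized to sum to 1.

(10/21, 13/84, 31/84)

Since both coordinate triples sum to 1, the midpoint's barycentrics are the componentwise average.
(2/3+2/7)/2 = 10/21; similarly 13/84 and 31/84.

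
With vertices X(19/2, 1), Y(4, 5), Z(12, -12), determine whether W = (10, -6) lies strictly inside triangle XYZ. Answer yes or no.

Barycentric coordinates of W: (28/123, 22/123, 73/123).
The three coordinates are positive, positive, positive; a point is interior exactly when all three are positive.

yes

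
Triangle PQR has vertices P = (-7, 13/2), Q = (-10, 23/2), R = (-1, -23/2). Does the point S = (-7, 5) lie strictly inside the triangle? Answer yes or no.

Barycentric coordinates of S: (7/16, 3/8, 3/16).
The three coordinates are positive, positive, positive; a point is interior exactly when all three are positive.

yes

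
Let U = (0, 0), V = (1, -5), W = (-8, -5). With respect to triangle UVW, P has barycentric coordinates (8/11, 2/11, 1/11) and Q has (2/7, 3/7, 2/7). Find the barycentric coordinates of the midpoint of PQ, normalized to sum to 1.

(39/77, 47/154, 29/154)

Since both coordinate triples sum to 1, the midpoint's barycentrics are the componentwise average.
(8/11+2/7)/2 = 39/77; similarly 47/154 and 29/154.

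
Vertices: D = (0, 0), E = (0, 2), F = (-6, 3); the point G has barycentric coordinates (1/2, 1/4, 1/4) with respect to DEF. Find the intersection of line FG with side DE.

Line FG meets DE where the F-coordinate vanishes; zeroing G's F-weight and renormalizing leaves D, E-weights 1/2 : 1/4 → (2/3, 1/3).
So H = (2/3)·D + (1/3)·E = (0, 2/3).

(0, 2/3)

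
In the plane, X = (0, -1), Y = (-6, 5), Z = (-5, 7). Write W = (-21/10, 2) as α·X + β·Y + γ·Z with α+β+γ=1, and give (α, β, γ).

(3/5, 1/10, 3/10)

Signed area of the reference triangle: [XYZ] = ½·(0·(5−7) + (-6)·(7−(-1)) + (-5)·(-1−5)) = ½·(0 − 48 + 30) = -9.
[WYZ] = ½·((-21/10)·(5−7) + (-6)·(7−2) + (-5)·(2−5)) = ½·(21/5 − 30 + 15) = -27/5, so the X-coordinate is (-27/5)/(-9) = 3/5.
[XWZ] = ½·(0·(2−7) + (-21/10)·(7−(-1)) + (-5)·(-1−2)) = ½·(0 − 84/5 + 15) = -9/10, so the Y-coordinate is 1/10.
[XYW] = ½·(0·(5−2) + (-6)·(2−(-1)) + (-21/10)·(-1−5)) = ½·(0 − 18 + 63/5) = -27/10, so the Z-coordinate is 3/10.
Check: 3/5 + 1/10 + 3/10 = 1.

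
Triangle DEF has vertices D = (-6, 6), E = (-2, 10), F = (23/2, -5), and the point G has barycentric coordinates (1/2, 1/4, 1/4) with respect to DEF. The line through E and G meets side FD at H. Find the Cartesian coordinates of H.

(-1/6, 7/3)

Line EG meets FD where the E-coordinate vanishes; zeroing G's E-weight and renormalizing leaves F, D-weights 1/4 : 1/2 → (1/3, 2/3).
So H = (1/3)·F + (2/3)·D = (-1/6, 7/3).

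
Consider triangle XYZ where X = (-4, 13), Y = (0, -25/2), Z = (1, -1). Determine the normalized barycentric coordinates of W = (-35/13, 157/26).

Signed area of the reference triangle: [XYZ] = ½·((-4)·(-25/2−(-1)) + 0·(-1−13) + 1·(13−(-25/2))) = ½·(46 + 0 + 51/2) = 143/4.
[WYZ] = ½·((-35/13)·(-25/2−(-1)) + 0·(-1−(157/26)) + 1·(157/26−(-25/2))) = ½·(805/26 + 0 + 241/13) = 99/4, so the X-coordinate is (99/4)/(143/4) = 9/13.
[XWZ] = ½·((-4)·(157/26−(-1)) + (-35/13)·(-1−13) + 1·(13−(157/26))) = ½·(-366/13 + 490/13 + 181/26) = 33/4, so the Y-coordinate is 3/13.
[XYW] = ½·((-4)·(-25/2−(157/26)) + 0·(157/26−13) + (-35/13)·(13−(-25/2))) = ½·(964/13 + 0 − 1785/26) = 11/4, so the Z-coordinate is 1/13.

(9/13, 3/13, 1/13)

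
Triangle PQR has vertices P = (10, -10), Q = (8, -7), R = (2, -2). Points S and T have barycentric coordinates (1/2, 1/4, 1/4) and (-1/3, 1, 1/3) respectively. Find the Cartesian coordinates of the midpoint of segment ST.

(77/12, -139/24)

Barycentric coordinates of the midpoint are the average: (1/12, 5/8, 7/24).
Converting: (1/12)·P + (5/8)·Q + (7/24)·R = (77/12, -139/24).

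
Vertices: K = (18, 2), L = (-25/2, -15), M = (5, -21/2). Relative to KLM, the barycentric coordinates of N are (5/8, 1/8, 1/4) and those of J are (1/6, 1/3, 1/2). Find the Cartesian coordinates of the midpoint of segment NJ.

(589/96, -79/12)

Barycentric coordinates of the midpoint are the average: (19/48, 11/48, 3/8).
Converting: (19/48)·K + (11/48)·L + (3/8)·M = (589/96, -79/12).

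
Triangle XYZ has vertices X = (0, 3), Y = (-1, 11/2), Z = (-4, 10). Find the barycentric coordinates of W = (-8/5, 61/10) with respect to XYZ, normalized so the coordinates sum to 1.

(3/10, 2/5, 3/10)

Signed area of the reference triangle: [XYZ] = ½·(0·(11/2−10) + (-1)·(10−3) + (-4)·(3−(11/2))) = ½·(0 − 7 + 10) = 3/2.
[WYZ] = ½·((-8/5)·(11/2−10) + (-1)·(10−(61/10)) + (-4)·(61/10−(11/2))) = ½·(36/5 − 39/10 − 12/5) = 9/20, so the X-coordinate is (9/20)/(3/2) = 3/10.
[XWZ] = ½·(0·(61/10−10) + (-8/5)·(10−3) + (-4)·(3−(61/10))) = ½·(0 − 56/5 + 62/5) = 3/5, so the Y-coordinate is 2/5.
[XYW] = ½·(0·(11/2−(61/10)) + (-1)·(61/10−3) + (-8/5)·(3−(11/2))) = ½·(0 − 31/10 + 4) = 9/20, so the Z-coordinate is 3/10.
Check: 3/10 + 2/5 + 3/10 = 1.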